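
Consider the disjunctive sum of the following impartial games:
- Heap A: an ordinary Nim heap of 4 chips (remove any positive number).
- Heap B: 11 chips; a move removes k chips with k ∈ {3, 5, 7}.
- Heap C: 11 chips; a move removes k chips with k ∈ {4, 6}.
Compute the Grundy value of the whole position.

Heap A is a plain Nim heap of size 4, so its Grundy value is 4.
Build the Grundy sequence for heap B with g(k) = mex{g(k−s) : s ∈ {3, 5, 7}, s ≤ k}:
k:     0  1  2  3  4  5  6  7  8  9 10 11
g(k):  0  0  0  1  1  1  2  2  2  3  0  0
So g(11) = 0.
Grundy values for heap C (subtraction set {4, 6}):
g(0) = mex{} = 0
g(1) = mex{} = 0
g(2) = mex{} = 0
g(3) = mex{} = 0
g(4) = mex{0} = 1
g(5) = mex{0} = 1
g(6) = mex{0} = 1
g(7) = mex{0} = 1
g(8) = mex{0,1} = 2
g(9) = mex{0,1} = 2
g(10) = mex{1} = 0
g(11) = mex{1} = 0
So g(11) = 0.
By the Sprague-Grundy theorem, the Grundy value of a sum of independent games is the XOR of the component values.
Combined value = 4 ⊕ 0 ⊕ 0 = 4.

4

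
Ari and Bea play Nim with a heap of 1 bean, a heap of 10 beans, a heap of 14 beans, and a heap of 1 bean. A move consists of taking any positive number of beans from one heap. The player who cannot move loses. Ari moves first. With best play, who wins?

Ari wins

Write each in binary and XOR column by column:
  0001  (1)
  1010  (10)
  1110  (14)
  0001  (1)
  ----
  0100  (4)
The nim-sum is 4 ≠ 0, so this is an N-position: the player to move can win; Ari has a winning move.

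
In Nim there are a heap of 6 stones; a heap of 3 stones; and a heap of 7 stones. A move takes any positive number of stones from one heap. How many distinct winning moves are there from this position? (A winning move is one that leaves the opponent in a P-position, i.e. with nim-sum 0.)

3

Nim-sum: 6 XOR 3 XOR 7 = 2.
The overall nim-sum is X = 2. A heap of size p has a winning move iff p XOR X < p (reduce it to p XOR X).
  6: 6 XOR 2 = 4 < 6 — winning move (to 4).
  3: 3 XOR 2 = 1 < 3 — winning move (to 1).
  7: 7 XOR 2 = 5 < 7 — winning move (to 5).
That gives 3 winning moves.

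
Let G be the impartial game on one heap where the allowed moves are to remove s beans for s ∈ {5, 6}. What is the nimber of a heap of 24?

Build the Grundy sequence with g(k) = mex{g(k−s) : s ∈ {5, 6}, s ≤ k}:
k:     0  1  2  3  4  5  6  7  8  9 10 11 12 13 14 15 16 17 18 19 20 21 22 23 24
g(k):  0  0  0  0  0  1  1  1  1  1  2  0  0  0  0  0  1  1  1  1  1  2  0  0  0
So g(24) = 0.

0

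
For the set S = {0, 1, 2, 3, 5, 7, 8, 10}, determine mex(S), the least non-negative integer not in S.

4

The values 0, 1, 2, 3 are all present; 4 is the first non-negative integer missing from the set.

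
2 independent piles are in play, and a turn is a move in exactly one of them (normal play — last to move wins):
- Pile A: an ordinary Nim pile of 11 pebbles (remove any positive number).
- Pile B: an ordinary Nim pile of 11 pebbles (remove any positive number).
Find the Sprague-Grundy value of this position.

Pile A is a plain Nim pile of size 11, so its Grundy value is 11.
Pile B is a plain Nim pile of size 11, so its Grundy value is 11.
The value of a disjunctive sum is the nim-sum of the parts.
Combined value = 11 ⊕ 11 = 0.

0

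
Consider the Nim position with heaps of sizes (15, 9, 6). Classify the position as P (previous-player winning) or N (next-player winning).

P-position

Bitwise XOR of the heap sizes:
  1111  (15)
  1001  (9)
  0110  (6)
  ----
  0000  (0)
The nim-sum is 0, so this is a P-position: the player to move is in a losing position under optimal play.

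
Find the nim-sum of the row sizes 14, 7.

9

Write each in binary and XOR column by column:
  1110  (14)
  0111  (7)
  ----
  1001  (9)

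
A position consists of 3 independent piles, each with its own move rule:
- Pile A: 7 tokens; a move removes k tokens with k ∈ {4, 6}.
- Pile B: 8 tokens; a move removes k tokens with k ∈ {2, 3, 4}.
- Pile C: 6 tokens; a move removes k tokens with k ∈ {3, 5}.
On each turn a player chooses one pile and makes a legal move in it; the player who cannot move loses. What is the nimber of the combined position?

For pile A, compute g(0), g(1), … with moves {4, 6}:
k:     0  1  2  3  4  5  6  7
g(k):  0  0  0  0  1  1  1  1
So g(7) = 1.
For pile B, compute g(0), g(1), … with moves {2, 3, 4}:
g(0) = mex{} = 0
g(1) = mex{} = 0
g(2) = mex{0} = 1
g(3) = mex{0} = 1
g(4) = mex{0,1} = 2
g(5) = mex{0,1} = 2
g(6) = mex{1,2} = 0
g(7) = mex{1,2} = 0
g(8) = mex{0,2} = 1
So g(8) = 1.
Build the Grundy sequence for pile C with g(k) = mex{g(k−s) : s ∈ {3, 5}, s ≤ k}:
k:     0  1  2  3  4  5  6
g(k):  0  0  0  1  1  1  2
So g(6) = 2.
By the Sprague-Grundy theorem, the Grundy value of a sum of independent games is the XOR of the component values.
Combined value = 1 XOR 1 XOR 2 = 2.

2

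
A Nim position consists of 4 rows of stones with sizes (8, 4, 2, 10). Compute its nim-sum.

4

Nim-sum: 8 XOR 4 XOR 2 XOR 10 = 4.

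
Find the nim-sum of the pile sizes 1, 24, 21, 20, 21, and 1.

Nim-sum: 1 XOR 24 XOR 21 XOR 20 XOR 21 XOR 1 = 12.

12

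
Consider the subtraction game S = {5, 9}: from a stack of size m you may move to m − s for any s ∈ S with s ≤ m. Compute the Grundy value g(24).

Compute g(0), g(1), … for moves {5, 9}:
k:     0  1  2  3  4  5  6  7  8  9 10 11 12 13 14 15 16 17 18 19 20 21 22 23 24
g(k):  0  0  0  0  0  1  1  1  1  1  2  2  2  2  0  0  0  0  0  1  1  1  1  1  2
So g(24) = 2.

2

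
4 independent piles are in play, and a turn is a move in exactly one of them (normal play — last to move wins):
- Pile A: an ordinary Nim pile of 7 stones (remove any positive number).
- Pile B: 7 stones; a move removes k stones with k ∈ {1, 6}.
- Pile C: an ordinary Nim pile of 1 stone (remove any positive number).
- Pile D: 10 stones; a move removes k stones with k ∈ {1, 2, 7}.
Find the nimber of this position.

7

Pile A is a plain Nim pile of size 7, so its Grundy value is 7.
Grundy values for pile B (subtraction set {1, 6}):
k:     0  1  2  3  4  5  6  7
g(k):  0  1  0  1  0  1  2  0
So g(7) = 0.
Pile C is a plain Nim pile of size 1, so its Grundy value is 1.
Build the Grundy sequence for pile D with g(k) = mex{g(k−s) : s ∈ {1, 2, 7}, s ≤ k}:
g(0) = mex{} = 0
g(1) = mex{0} = 1
g(2) = mex{0,1} = 2
g(3) = mex{1,2} = 0
g(4) = mex{0,2} = 1
g(5) = mex{0,1} = 2
g(6) = mex{1,2} = 0
g(7) = mex{0,2} = 1
g(8) = mex{0,1} = 2
g(9) = mex{1,2} = 0
g(10) = mex{0,2} = 1
So g(10) = 1.
By the Sprague-Grundy theorem, the Grundy value of a sum of independent games is the XOR of the component values.
Combined value = 7 ⊕ 0 ⊕ 1 ⊕ 1 = 7.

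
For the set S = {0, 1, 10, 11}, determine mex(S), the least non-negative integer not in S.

2

The values 0, 1 are all present; 2 is the first non-negative integer missing from the set.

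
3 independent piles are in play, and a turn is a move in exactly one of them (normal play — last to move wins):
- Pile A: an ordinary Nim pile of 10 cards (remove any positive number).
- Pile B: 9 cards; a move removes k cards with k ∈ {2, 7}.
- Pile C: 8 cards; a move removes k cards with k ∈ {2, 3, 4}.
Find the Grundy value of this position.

Pile A is a plain Nim pile of size 10, so its Grundy value is 10.
Build the Grundy sequence for pile B with g(k) = mex{g(k−s) : s ∈ {2, 7}, s ≤ k}:
k:     0  1  2  3  4  5  6  7  8  9
g(k):  0  0  1  1  0  0  1  1  2  0
So g(9) = 0.
For pile C, compute g(0), g(1), … with moves {2, 3, 4}:
k:     0  1  2  3  4  5  6  7  8
g(k):  0  0  1  1  2  2  0  0  1
So g(8) = 1.
The value of a disjunctive sum is the nim-sum of the parts.
Combined value = 10 ⊕ 0 ⊕ 1 = 11.

11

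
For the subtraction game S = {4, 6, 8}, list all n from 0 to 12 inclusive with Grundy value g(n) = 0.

Grundy values for subtraction set {4, 6, 8}:
k:     0  1  2  3  4  5  6  7  8  9 10 11 12
g(k):  0  0  0  0  1  1  1  1  2  2  2  2  0
The P-positions (g = 0) in 0..12 are 0, 1, 2, 3, 12.

0, 1, 2, 3, 12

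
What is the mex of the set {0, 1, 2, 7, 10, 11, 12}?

3

The values 0, 1, 2 are all present; 3 is the first non-negative integer missing from the set.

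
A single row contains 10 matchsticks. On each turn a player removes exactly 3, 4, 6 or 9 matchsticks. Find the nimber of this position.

3

Build the Grundy sequence with g(k) = mex{g(k−s) : s ∈ {3, 4, 6, 9}, s ≤ k}:
k:     0  1  2  3  4  5  6  7  8  9 10
g(k):  0  0  0  1  1  1  2  2  2  3  3
So g(10) = 3.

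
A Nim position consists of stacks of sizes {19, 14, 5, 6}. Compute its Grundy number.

Write each in binary and XOR column by column:
  10011  (19)
  01110  (14)
  00101  (5)
  00110  (6)
  -----
  11110  (30)

30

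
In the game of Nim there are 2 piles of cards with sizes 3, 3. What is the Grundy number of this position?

Nim-sum: 3 ^ 3 = 0.

0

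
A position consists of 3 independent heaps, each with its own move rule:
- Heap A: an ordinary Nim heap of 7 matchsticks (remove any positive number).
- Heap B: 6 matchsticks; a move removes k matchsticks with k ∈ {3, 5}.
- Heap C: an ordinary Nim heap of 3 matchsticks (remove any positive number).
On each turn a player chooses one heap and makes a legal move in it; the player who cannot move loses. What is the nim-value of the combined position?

Heap A is a plain Nim heap of size 7, so its Grundy value is 7.
Grundy values for heap B (subtraction set {3, 5}):
g(0) = mex{} = 0
g(1) = mex{} = 0
g(2) = mex{} = 0
g(3) = mex{0} = 1
g(4) = mex{0} = 1
g(5) = mex{0} = 1
g(6) = mex{0,1} = 2
So g(6) = 2.
Heap C is a plain Nim heap of size 3, so its Grundy value is 3.
The value of a disjunctive sum is the nim-sum of the parts.
Combined value = 7 ⊕ 2 ⊕ 3 = 6.

6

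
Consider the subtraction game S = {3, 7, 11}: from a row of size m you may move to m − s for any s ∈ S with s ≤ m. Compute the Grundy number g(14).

0

Compute g(0), g(1), … for moves {3, 7, 11}:
g(0) = mex{} = 0
g(1) = mex{} = 0
g(2) = mex{} = 0
g(3) = mex{0} = 1
g(4) = mex{0} = 1
g(5) = mex{0} = 1
g(6) = mex{1} = 0
g(7) = mex{0,1} = 2
g(8) = mex{0,1} = 2
g(9) = mex{0} = 1
g(10) = mex{1,2} = 0
g(11) = mex{0,1,2} = 3
g(12) = mex{0,1} = 2
g(13) = mex{0} = 1
g(14) = mex{1,2,3} = 0
So g(14) = 0.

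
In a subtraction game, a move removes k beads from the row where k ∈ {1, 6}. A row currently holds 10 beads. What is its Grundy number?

1

Compute g(0), g(1), … for moves {1, 6}:
k:     0  1  2  3  4  5  6  7  8  9 10
g(k):  0  1  0  1  0  1  2  0  1  0  1
So g(10) = 1.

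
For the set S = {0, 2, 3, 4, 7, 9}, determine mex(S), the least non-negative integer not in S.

1

0 is in the set but 1 is not, so the mex is 1.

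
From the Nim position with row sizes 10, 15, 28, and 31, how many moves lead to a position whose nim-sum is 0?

Bitwise XOR of the heap sizes:
  01010  (10)
  01111  (15)
  11100  (28)
  11111  (31)
  -----
  00110  (6)
The overall nim-sum is X = 6. A row of size p has a winning move iff p XOR X < p (reduce it to p XOR X).
  10: 10 XOR 6 = 12 ≥ 10 — no move.
  15: 15 XOR 6 = 9 < 15 — winning move (to 9).
  28: 28 XOR 6 = 26 < 28 — winning move (to 26).
  31: 31 XOR 6 = 25 < 31 — winning move (to 25).
That gives 3 winning moves.

3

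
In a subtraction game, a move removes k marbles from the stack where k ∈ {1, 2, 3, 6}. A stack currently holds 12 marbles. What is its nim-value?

0

Compute g(0), g(1), … for moves {1, 2, 3, 6}:
g(0) = mex{} = 0
g(1) = mex{0} = 1
g(2) = mex{0,1} = 2
g(3) = mex{0,1,2} = 3
g(4) = mex{1,2,3} = 0
g(5) = mex{0,2,3} = 1
g(6) = mex{0,1,3} = 2
g(7) = mex{0,1,2} = 3
g(8) = mex{1,2,3} = 0
g(9) = mex{0,2,3} = 1
g(10) = mex{0,1,3} = 2
g(11) = mex{0,1,2} = 3
g(12) = mex{1,2,3} = 0
So g(12) = 0.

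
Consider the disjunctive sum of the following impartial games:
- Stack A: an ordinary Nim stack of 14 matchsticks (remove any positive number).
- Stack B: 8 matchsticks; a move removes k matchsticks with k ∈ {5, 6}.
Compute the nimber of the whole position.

Stack A is a plain Nim stack of size 14, so its Grundy value is 14.
For stack B, compute g(0), g(1), … with moves {5, 6}:
k:     0  1  2  3  4  5  6  7  8
g(k):  0  0  0  0  0  1  1  1  1
So g(8) = 1.
The value of a disjunctive sum is the nim-sum of the parts.
Combined value = 14 XOR 1 = 15.

15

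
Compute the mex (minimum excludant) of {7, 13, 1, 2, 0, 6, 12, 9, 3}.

The values 0, 1, 2, 3 are all present; 4 is the first non-negative integer missing from the set.

4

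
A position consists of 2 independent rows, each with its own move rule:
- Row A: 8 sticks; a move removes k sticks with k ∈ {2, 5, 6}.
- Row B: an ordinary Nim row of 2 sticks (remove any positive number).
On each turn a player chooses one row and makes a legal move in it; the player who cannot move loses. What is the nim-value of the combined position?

For row A, compute g(0), g(1), … with moves {2, 5, 6}:
k:     0  1  2  3  4  5  6  7  8
g(k):  0  0  1  1  0  2  1  3  0
So g(8) = 0.
Row B is a plain Nim row of size 2, so its Grundy value is 2.
By the Sprague-Grundy theorem, the Grundy value of a sum of independent games is the XOR of the component values.
Combined value = 0 XOR 2 = 2.

2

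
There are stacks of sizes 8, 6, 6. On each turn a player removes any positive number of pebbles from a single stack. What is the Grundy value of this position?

8

Compute the nim-sum pairwise:
8 ^ 6 = 14
14 ^ 6 = 8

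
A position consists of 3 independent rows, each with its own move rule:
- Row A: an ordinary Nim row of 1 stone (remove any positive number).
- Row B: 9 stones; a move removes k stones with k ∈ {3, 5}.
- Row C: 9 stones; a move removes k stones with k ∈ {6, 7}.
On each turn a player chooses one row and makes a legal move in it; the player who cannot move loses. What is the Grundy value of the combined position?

Row A is a plain Nim row of size 1, so its Grundy value is 1.
For row B, compute g(0), g(1), … with moves {3, 5}:
g(0) = mex{} = 0
g(1) = mex{} = 0
g(2) = mex{} = 0
g(3) = mex{0} = 1
g(4) = mex{0} = 1
g(5) = mex{0} = 1
g(6) = mex{0,1} = 2
g(7) = mex{0,1} = 2
g(8) = mex{1} = 0
g(9) = mex{1,2} = 0
So g(9) = 0.
Build the Grundy sequence for row C with g(k) = mex{g(k−s) : s ∈ {6, 7}, s ≤ k}:
k:     0  1  2  3  4  5  6  7  8  9
g(k):  0  0  0  0  0  0  1  1  1  1
So g(9) = 1.
The value of a disjunctive sum is the nim-sum of the parts.
Combined value = 1 ⊕ 0 ⊕ 1 = 0.

0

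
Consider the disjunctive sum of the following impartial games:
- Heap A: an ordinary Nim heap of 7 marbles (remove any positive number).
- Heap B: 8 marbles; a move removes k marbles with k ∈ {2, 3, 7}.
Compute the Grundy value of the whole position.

6

Heap A is a plain Nim heap of size 7, so its Grundy value is 7.
For heap B, compute g(0), g(1), … with moves {2, 3, 7}:
g(0) = mex{} = 0
g(1) = mex{} = 0
g(2) = mex{0} = 1
g(3) = mex{0} = 1
g(4) = mex{0,1} = 2
g(5) = mex{1} = 0
g(6) = mex{1,2} = 0
g(7) = mex{0,2} = 1
g(8) = mex{0} = 1
So g(8) = 1.
The value of a disjunctive sum is the nim-sum of the parts.
Combined value = 7 XOR 1 = 6.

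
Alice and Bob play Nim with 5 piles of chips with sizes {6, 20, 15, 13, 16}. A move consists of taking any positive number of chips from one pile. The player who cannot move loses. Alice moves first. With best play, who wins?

Bob wins

Nim-sum: 6 ⊕ 20 ⊕ 15 ⊕ 13 ⊕ 16 = 0.
The nim-sum is 0, so this is a P-position: the player to move is in a losing position under optimal play; Alice is about to move from it and so loses — Bob wins.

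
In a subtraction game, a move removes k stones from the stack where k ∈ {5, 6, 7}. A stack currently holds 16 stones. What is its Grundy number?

0

Compute g(0), g(1), … for moves {5, 6, 7}:
k:     0  1  2  3  4  5  6  7  8  9 10 11 12 13 14 15 16
g(k):  0  0  0  0  0  1  1  1  1  1  2  2  0  0  0  0  0
So g(16) = 0.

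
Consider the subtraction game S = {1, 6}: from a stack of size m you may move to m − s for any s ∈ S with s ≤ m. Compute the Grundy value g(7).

0

Grundy values for subtraction set {1, 6}:
g(0) = mex{} = 0
g(1) = mex{0} = 1
g(2) = mex{1} = 0
g(3) = mex{0} = 1
g(4) = mex{1} = 0
g(5) = mex{0} = 1
g(6) = mex{0,1} = 2
g(7) = mex{1,2} = 0
So g(7) = 0.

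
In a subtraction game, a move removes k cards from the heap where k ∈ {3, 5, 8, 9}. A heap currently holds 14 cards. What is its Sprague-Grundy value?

0

Build the Grundy sequence with g(k) = mex{g(k−s) : s ∈ {3, 5, 8, 9}, s ≤ k}:
k:     0  1  2  3  4  5  6  7  8  9 10 11 12 13 14
g(k):  0  0  0  1  1  1  2  2  2  3  3  3  0  0  0
So g(14) = 0.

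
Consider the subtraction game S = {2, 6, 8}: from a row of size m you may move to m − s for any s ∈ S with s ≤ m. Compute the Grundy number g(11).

3

Grundy values for subtraction set {2, 6, 8}:
k:     0  1  2  3  4  5  6  7  8  9 10 11
g(k):  0  0  1  1  0  0  1  1  2  2  3  3
So g(11) = 3.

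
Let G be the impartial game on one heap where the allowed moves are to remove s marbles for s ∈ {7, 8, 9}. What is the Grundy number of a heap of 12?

1

Compute g(0), g(1), … for moves {7, 8, 9}:
g(0) = mex{} = 0
g(1) = mex{} = 0
g(2) = mex{} = 0
g(3) = mex{} = 0
g(4) = mex{} = 0
g(5) = mex{} = 0
g(6) = mex{} = 0
g(7) = mex{0} = 1
g(8) = mex{0} = 1
g(9) = mex{0} = 1
g(10) = mex{0} = 1
g(11) = mex{0} = 1
g(12) = mex{0} = 1
So g(12) = 1.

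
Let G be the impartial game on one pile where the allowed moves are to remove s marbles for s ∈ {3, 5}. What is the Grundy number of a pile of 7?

Grundy values for subtraction set {3, 5}:
g(0) = mex{} = 0
g(1) = mex{} = 0
g(2) = mex{} = 0
g(3) = mex{0} = 1
g(4) = mex{0} = 1
g(5) = mex{0} = 1
g(6) = mex{0,1} = 2
g(7) = mex{0,1} = 2
So g(7) = 2.

2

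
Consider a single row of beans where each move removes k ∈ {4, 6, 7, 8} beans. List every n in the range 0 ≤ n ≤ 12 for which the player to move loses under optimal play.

Compute g(0), g(1), … for moves {4, 6, 7, 8}:
k:     0  1  2  3  4  5  6  7  8  9 10 11 12
g(k):  0  0  0  0  1  1  1  1  2  2  2  2  0
The P-positions (g = 0) in 0..12 are 0, 1, 2, 3, 12.

0, 1, 2, 3, 12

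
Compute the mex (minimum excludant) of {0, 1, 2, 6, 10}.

3

The values 0, 1, 2 are all present; 3 is the first non-negative integer missing from the set.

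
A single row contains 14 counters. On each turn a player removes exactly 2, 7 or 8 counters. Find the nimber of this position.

0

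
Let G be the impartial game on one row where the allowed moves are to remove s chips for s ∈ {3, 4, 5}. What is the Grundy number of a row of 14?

Grundy values for subtraction set {3, 4, 5}:
g(0) = mex{} = 0
g(1) = mex{} = 0
g(2) = mex{} = 0
g(3) = mex{0} = 1
g(4) = mex{0} = 1
g(5) = mex{0} = 1
g(6) = mex{0,1} = 2
g(7) = mex{0,1} = 2
g(8) = mex{1} = 0
g(9) = mex{1,2} = 0
g(10) = mex{1,2} = 0
g(11) = mex{0,2} = 1
g(12) = mex{0,2} = 1
g(13) = mex{0} = 1
g(14) = mex{0,1} = 2
So g(14) = 2.

2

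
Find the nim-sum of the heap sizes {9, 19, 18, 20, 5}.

Nim-sum: 9 ⊕ 19 ⊕ 18 ⊕ 20 ⊕ 5 = 25.

25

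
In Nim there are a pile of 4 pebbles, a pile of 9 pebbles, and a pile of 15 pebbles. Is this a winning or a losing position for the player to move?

Winning position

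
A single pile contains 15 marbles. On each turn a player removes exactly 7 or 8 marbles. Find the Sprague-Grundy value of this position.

Compute g(0), g(1), … for moves {7, 8}:
k:     0  1  2  3  4  5  6  7  8  9 10 11 12 13 14 15
g(k):  0  0  0  0  0  0  0  1  1  1  1  1  1  1  2  0
So g(15) = 0.

0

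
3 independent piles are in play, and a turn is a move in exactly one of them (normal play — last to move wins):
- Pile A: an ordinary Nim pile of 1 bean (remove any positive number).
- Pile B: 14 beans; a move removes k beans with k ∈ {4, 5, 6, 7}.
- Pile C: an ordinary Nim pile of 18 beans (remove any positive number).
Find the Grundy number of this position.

19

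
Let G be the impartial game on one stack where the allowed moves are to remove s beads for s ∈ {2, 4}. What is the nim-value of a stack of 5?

2

Compute g(0), g(1), … for moves {2, 4}:
k:     0  1  2  3  4  5
g(k):  0  0  1  1  2  2
So g(5) = 2.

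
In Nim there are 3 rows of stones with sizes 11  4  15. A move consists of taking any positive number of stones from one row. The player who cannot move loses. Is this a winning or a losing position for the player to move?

Losing position

Compute the nim-sum pairwise:
11 ⊕ 4 = 15
15 ⊕ 15 = 0
The nim-sum is 0, so this is a P-position: the player to move is in a losing position under optimal play.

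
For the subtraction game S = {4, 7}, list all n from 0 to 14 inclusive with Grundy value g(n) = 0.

0, 1, 2, 3, 11, 12, 13, 14

Build the Grundy sequence with g(k) = mex{g(k−s) : s ∈ {4, 7}, s ≤ k}:
g(0) = mex{} = 0
g(1) = mex{} = 0
g(2) = mex{} = 0
g(3) = mex{} = 0
g(4) = mex{0} = 1
g(5) = mex{0} = 1
g(6) = mex{0} = 1
g(7) = mex{0} = 1
g(8) = mex{0,1} = 2
g(9) = mex{0,1} = 2
g(10) = mex{0,1} = 2
g(11) = mex{1} = 0
g(12) = mex{1,2} = 0
g(13) = mex{1,2} = 0
g(14) = mex{1,2} = 0
The P-positions (g = 0) in 0..14 are 0, 1, 2, 3, 11, 12, 13, 14.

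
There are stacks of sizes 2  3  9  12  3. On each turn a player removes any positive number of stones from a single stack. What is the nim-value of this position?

7

Bitwise XOR of the heap sizes:
  0010  (2)
  0011  (3)
  1001  (9)
  1100  (12)
  0011  (3)
  ----
  0111  (7)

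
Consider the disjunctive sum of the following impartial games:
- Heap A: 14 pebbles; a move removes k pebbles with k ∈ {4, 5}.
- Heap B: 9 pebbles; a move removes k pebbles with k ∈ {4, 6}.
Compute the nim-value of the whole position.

For heap A, compute g(0), g(1), … with moves {4, 5}:
g(0) = mex{} = 0
g(1) = mex{} = 0
g(2) = mex{} = 0
g(3) = mex{} = 0
g(4) = mex{0} = 1
g(5) = mex{0} = 1
g(6) = mex{0} = 1
g(7) = mex{0} = 1
g(8) = mex{0,1} = 2
g(9) = mex{1} = 0
g(10) = mex{1} = 0
g(11) = mex{1} = 0
g(12) = mex{1,2} = 0
g(13) = mex{0,2} = 1
g(14) = mex{0} = 1
So g(14) = 1.
For heap B, compute g(0), g(1), … with moves {4, 6}:
g(0) = mex{} = 0
g(1) = mex{} = 0
g(2) = mex{} = 0
g(3) = mex{} = 0
g(4) = mex{0} = 1
g(5) = mex{0} = 1
g(6) = mex{0} = 1
g(7) = mex{0} = 1
g(8) = mex{0,1} = 2
g(9) = mex{0,1} = 2
So g(9) = 2.
By the Sprague-Grundy theorem, the Grundy value of a sum of independent games is the XOR of the component values.
Combined value = 1 XOR 2 = 3.

3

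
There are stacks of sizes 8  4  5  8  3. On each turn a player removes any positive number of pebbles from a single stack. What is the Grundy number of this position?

2

Bitwise XOR of the heap sizes:
  1000  (8)
  0100  (4)
  0101  (5)
  1000  (8)
  0011  (3)
  ----
  0010  (2)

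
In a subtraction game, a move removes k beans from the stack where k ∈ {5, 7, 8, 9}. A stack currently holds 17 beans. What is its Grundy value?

0

Build the Grundy sequence with g(k) = mex{g(k−s) : s ∈ {5, 7, 8, 9}, s ≤ k}:
k:     0  1  2  3  4  5  6  7  8  9 10 11 12 13 14 15 16 17
g(k):  0  0  0  0  0  1  1  1  1  1  2  2  2  2  0  0  0  0
So g(17) = 0.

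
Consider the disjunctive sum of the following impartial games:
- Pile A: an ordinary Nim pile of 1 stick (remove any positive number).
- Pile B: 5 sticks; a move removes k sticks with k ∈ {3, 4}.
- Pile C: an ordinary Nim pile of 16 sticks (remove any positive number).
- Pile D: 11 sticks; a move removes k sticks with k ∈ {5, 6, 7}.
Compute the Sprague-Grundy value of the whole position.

18

Pile A is a plain Nim pile of size 1, so its Grundy value is 1.
Build the Grundy sequence for pile B with g(k) = mex{g(k−s) : s ∈ {3, 4}, s ≤ k}:
k:     0  1  2  3  4  5
g(k):  0  0  0  1  1  1
So g(5) = 1.
Pile C is a plain Nim pile of size 16, so its Grundy value is 16.
For pile D, compute g(0), g(1), … with moves {5, 6, 7}:
g(0) = mex{} = 0
g(1) = mex{} = 0
g(2) = mex{} = 0
g(3) = mex{} = 0
g(4) = mex{} = 0
g(5) = mex{0} = 1
g(6) = mex{0} = 1
g(7) = mex{0} = 1
g(8) = mex{0} = 1
g(9) = mex{0} = 1
g(10) = mex{0,1} = 2
g(11) = mex{0,1} = 2
So g(11) = 2.
By the Sprague-Grundy theorem, the Grundy value of a sum of independent games is the XOR of the component values.
Combined value = 1 XOR 1 XOR 16 XOR 2 = 18.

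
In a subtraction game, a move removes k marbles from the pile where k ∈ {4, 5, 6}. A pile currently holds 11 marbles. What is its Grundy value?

Build the Grundy sequence with g(k) = mex{g(k−s) : s ∈ {4, 5, 6}, s ≤ k}:
g(0) = mex{} = 0
g(1) = mex{} = 0
g(2) = mex{} = 0
g(3) = mex{} = 0
g(4) = mex{0} = 1
g(5) = mex{0} = 1
g(6) = mex{0} = 1
g(7) = mex{0} = 1
g(8) = mex{0,1} = 2
g(9) = mex{0,1} = 2
g(10) = mex{1} = 0
g(11) = mex{1} = 0
So g(11) = 0.

0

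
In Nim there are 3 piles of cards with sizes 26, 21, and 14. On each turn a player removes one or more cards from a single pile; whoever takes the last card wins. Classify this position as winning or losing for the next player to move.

Winning position

Compute the nim-sum pairwise:
26 XOR 21 = 15
15 XOR 14 = 1
The nim-sum is 1 ≠ 0, so this is an N-position: the player to move can win.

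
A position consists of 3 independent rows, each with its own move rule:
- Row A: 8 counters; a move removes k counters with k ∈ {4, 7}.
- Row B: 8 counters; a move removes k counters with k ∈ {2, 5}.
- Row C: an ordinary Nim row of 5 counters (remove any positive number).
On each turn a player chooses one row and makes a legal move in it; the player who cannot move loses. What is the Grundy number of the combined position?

Build the Grundy sequence for row A with g(k) = mex{g(k−s) : s ∈ {4, 7}, s ≤ k}:
g(0) = mex{} = 0
g(1) = mex{} = 0
g(2) = mex{} = 0
g(3) = mex{} = 0
g(4) = mex{0} = 1
g(5) = mex{0} = 1
g(6) = mex{0} = 1
g(7) = mex{0} = 1
g(8) = mex{0,1} = 2
So g(8) = 2.
Grundy values for row B (subtraction set {2, 5}):
g(0) = mex{} = 0
g(1) = mex{} = 0
g(2) = mex{0} = 1
g(3) = mex{0} = 1
g(4) = mex{1} = 0
g(5) = mex{0,1} = 2
g(6) = mex{0} = 1
g(7) = mex{1,2} = 0
g(8) = mex{1} = 0
So g(8) = 0.
Row C is a plain Nim row of size 5, so its Grundy value is 5.
The value of a disjunctive sum is the nim-sum of the parts.
Combined value = 2 XOR 0 XOR 5 = 7.

7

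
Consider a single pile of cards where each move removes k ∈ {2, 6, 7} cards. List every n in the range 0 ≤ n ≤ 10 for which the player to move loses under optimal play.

0, 1, 4, 5, 9

Build the Grundy sequence with g(k) = mex{g(k−s) : s ∈ {2, 6, 7}, s ≤ k}:
k:     0  1  2  3  4  5  6  7  8  9 10
g(k):  0  0  1  1  0  0  1  1  2  0  3
The P-positions (g = 0) in 0..10 are 0, 1, 4, 5, 9.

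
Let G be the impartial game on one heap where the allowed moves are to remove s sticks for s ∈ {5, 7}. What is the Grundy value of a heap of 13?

0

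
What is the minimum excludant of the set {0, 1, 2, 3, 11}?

The values 0, 1, 2, 3 are all present; 4 is the first non-negative integer missing from the set.

4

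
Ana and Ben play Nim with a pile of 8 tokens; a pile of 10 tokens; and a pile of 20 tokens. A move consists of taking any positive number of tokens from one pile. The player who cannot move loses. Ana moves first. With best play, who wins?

Ana wins

Nim-sum: 8 ⊕ 10 ⊕ 20 = 22.
The nim-sum is 22 ≠ 0, so this is an N-position: the player to move can win; Ana has a winning move.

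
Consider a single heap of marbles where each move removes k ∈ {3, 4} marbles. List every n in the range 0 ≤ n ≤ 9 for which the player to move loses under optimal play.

0, 1, 2, 7, 8, 9

Grundy values for subtraction set {3, 4}:
g(0) = mex{} = 0
g(1) = mex{} = 0
g(2) = mex{} = 0
g(3) = mex{0} = 1
g(4) = mex{0} = 1
g(5) = mex{0} = 1
g(6) = mex{0,1} = 2
g(7) = mex{1} = 0
g(8) = mex{1} = 0
g(9) = mex{1,2} = 0
The P-positions (g = 0) in 0..9 are 0, 1, 2, 7, 8, 9.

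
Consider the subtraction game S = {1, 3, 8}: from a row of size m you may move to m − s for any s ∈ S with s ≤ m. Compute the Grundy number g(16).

1

Grundy values for subtraction set {1, 3, 8}:
k:     0  1  2  3  4  5  6  7  8  9 10 11 12 13 14 15 16
g(k):  0  1  0  1  0  1  0  1  2  3  2  0  1  0  1  0  1
So g(16) = 1.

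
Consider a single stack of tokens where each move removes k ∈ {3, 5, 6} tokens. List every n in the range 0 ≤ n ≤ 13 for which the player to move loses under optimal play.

0, 1, 2, 9, 10, 11

Grundy values for subtraction set {3, 5, 6}:
g(0) = mex{} = 0
g(1) = mex{} = 0
g(2) = mex{} = 0
g(3) = mex{0} = 1
g(4) = mex{0} = 1
g(5) = mex{0} = 1
g(6) = mex{0,1} = 2
g(7) = mex{0,1} = 2
g(8) = mex{0,1} = 2
g(9) = mex{1,2} = 0
g(10) = mex{1,2} = 0
g(11) = mex{1,2} = 0
g(12) = mex{0,2} = 1
g(13) = mex{0,2} = 1
The P-positions (g = 0) in 0..13 are 0, 1, 2, 9, 10, 11.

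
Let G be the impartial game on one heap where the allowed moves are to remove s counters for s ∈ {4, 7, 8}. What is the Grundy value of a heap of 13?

Build the Grundy sequence with g(k) = mex{g(k−s) : s ∈ {4, 7, 8}, s ≤ k}:
k:     0  1  2  3  4  5  6  7  8  9 10 11 12 13
g(k):  0  0  0  0  1  1  1  1  2  2  2  2  0  0
So g(13) = 0.

0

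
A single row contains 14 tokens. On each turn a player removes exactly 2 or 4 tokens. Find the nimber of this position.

Grundy values for subtraction set {2, 4}:
k:     0  1  2  3  4  5  6  7  8  9 10 11 12 13 14
g(k):  0  0  1  1  2  2  0  0  1  1  2  2  0  0  1
So g(14) = 1.

1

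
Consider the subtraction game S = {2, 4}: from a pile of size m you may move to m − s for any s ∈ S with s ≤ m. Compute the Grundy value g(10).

2

Grundy values for subtraction set {2, 4}:
k:     0  1  2  3  4  5  6  7  8  9 10
g(k):  0  0  1  1  2  2  0  0  1  1  2
So g(10) = 2.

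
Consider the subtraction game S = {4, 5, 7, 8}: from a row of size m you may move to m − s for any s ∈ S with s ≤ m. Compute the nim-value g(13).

Compute g(0), g(1), … for moves {4, 5, 7, 8}:
g(0) = mex{} = 0
g(1) = mex{} = 0
g(2) = mex{} = 0
g(3) = mex{} = 0
g(4) = mex{0} = 1
g(5) = mex{0} = 1
g(6) = mex{0} = 1
g(7) = mex{0} = 1
g(8) = mex{0,1} = 2
g(9) = mex{0,1} = 2
g(10) = mex{0,1} = 2
g(11) = mex{0,1} = 2
g(12) = mex{1,2} = 0
g(13) = mex{1,2} = 0
So g(13) = 0.

0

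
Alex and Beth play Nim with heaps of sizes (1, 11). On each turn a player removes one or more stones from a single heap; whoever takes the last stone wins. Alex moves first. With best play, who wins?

Alex wins

Nim-sum: 1 ⊕ 11 = 10.
The nim-sum is 10 ≠ 0, so this is an N-position: the player to move can win; Alex has a winning move.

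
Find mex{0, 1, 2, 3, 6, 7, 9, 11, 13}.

4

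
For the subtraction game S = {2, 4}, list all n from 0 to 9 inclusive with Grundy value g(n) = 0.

0, 1, 6, 7

Grundy values for subtraction set {2, 4}:
k:     0  1  2  3  4  5  6  7  8  9
g(k):  0  0  1  1  2  2  0  0  1  1
The P-positions (g = 0) in 0..9 are 0, 1, 6, 7.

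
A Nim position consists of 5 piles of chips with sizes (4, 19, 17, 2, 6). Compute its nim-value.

2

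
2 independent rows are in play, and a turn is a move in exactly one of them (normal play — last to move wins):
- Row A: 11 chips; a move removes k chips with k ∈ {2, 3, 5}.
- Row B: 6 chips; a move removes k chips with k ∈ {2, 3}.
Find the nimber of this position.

2

For row A, compute g(0), g(1), … with moves {2, 3, 5}:
g(0) = mex{} = 0
g(1) = mex{} = 0
g(2) = mex{0} = 1
g(3) = mex{0} = 1
g(4) = mex{0,1} = 2
g(5) = mex{0,1} = 2
g(6) = mex{0,1,2} = 3
g(7) = mex{1,2} = 0
g(8) = mex{1,2,3} = 0
g(9) = mex{0,2,3} = 1
g(10) = mex{0,2} = 1
g(11) = mex{0,1,3} = 2
So g(11) = 2.
Grundy values for row B (subtraction set {2, 3}):
g(0) = mex{} = 0
g(1) = mex{} = 0
g(2) = mex{0} = 1
g(3) = mex{0} = 1
g(4) = mex{0,1} = 2
g(5) = mex{1} = 0
g(6) = mex{1,2} = 0
So g(6) = 0.
The value of a disjunctive sum is the nim-sum of the parts.
Combined value = 2 XOR 0 = 2.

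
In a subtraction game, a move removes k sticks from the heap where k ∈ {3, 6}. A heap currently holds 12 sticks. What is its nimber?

Compute g(0), g(1), … for moves {3, 6}:
g(0) = mex{} = 0
g(1) = mex{} = 0
g(2) = mex{} = 0
g(3) = mex{0} = 1
g(4) = mex{0} = 1
g(5) = mex{0} = 1
g(6) = mex{0,1} = 2
g(7) = mex{0,1} = 2
g(8) = mex{0,1} = 2
g(9) = mex{1,2} = 0
g(10) = mex{1,2} = 0
g(11) = mex{1,2} = 0
g(12) = mex{0,2} = 1
So g(12) = 1.

1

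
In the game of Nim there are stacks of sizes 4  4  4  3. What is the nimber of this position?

7

In binary:
  100  (4)
  100  (4)
  100  (4)
  011  (3)
  ---
  111  (7)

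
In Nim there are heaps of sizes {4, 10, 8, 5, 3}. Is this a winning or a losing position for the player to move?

Losing position

Bitwise XOR of the heap sizes:
  0100  (4)
  1010  (10)
  1000  (8)
  0101  (5)
  0011  (3)
  ----
  0000  (0)
The nim-sum is 0, so this is a P-position: the player to move is in a losing position under optimal play.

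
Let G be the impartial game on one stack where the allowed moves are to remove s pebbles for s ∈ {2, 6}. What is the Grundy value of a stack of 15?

1

Compute g(0), g(1), … for moves {2, 6}:
k:     0  1  2  3  4  5  6  7  8  9 10 11 12 13 14 15
g(k):  0  0  1  1  0  0  1  1  0  0  1  1  0  0  1  1
So g(15) = 1.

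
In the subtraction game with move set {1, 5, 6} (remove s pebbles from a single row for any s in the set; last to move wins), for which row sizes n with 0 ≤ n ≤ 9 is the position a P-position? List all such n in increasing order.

Build the Grundy sequence with g(k) = mex{g(k−s) : s ∈ {1, 5, 6}, s ≤ k}:
g(0) = mex{} = 0
g(1) = mex{0} = 1
g(2) = mex{1} = 0
g(3) = mex{0} = 1
g(4) = mex{1} = 0
g(5) = mex{0} = 1
g(6) = mex{0,1} = 2
g(7) = mex{0,1,2} = 3
g(8) = mex{0,1,3} = 2
g(9) = mex{0,1,2} = 3
The P-positions (g = 0) in 0..9 are 0, 2, 4.

0, 2, 4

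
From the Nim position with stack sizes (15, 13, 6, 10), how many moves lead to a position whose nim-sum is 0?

3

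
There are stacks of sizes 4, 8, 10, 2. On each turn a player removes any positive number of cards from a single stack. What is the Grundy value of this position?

Nim-sum: 4 XOR 8 XOR 10 XOR 2 = 4.

4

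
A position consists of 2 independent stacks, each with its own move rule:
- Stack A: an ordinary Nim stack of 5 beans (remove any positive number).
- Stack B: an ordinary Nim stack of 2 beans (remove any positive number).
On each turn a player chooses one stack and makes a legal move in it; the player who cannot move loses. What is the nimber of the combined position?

7

Stack A is a plain Nim stack of size 5, so its Grundy value is 5.
Stack B is a plain Nim stack of size 2, so its Grundy value is 2.
By the Sprague-Grundy theorem, the Grundy value of a sum of independent games is the XOR of the component values.
Combined value = 5 ⊕ 2 = 7.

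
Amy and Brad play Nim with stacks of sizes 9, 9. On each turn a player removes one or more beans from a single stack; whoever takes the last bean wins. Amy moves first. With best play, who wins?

Nim-sum: 9 XOR 9 = 0.
The nim-sum is 0, so this is a P-position: the player to move is in a losing position under optimal play; Amy is about to move from it and so loses — Brad wins.

Brad wins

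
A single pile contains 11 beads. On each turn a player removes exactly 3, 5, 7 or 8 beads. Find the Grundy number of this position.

Compute g(0), g(1), … for moves {3, 5, 7, 8}:
g(0) = mex{} = 0
g(1) = mex{} = 0
g(2) = mex{} = 0
g(3) = mex{0} = 1
g(4) = mex{0} = 1
g(5) = mex{0} = 1
g(6) = mex{0,1} = 2
g(7) = mex{0,1} = 2
g(8) = mex{0,1} = 2
g(9) = mex{0,1,2} = 3
g(10) = mex{0,1,2} = 3
g(11) = mex{1,2} = 0
So g(11) = 0.

0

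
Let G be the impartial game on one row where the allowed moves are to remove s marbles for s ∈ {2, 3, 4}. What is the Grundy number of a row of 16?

2

Build the Grundy sequence with g(k) = mex{g(k−s) : s ∈ {2, 3, 4}, s ≤ k}:
k:     0  1  2  3  4  5  6  7  8  9 10 11 12 13 14 15 16
g(k):  0  0  1  1  2  2  0  0  1  1  2  2  0  0  1  1  2
So g(16) = 2.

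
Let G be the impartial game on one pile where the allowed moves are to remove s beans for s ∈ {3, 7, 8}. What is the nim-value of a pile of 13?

Compute g(0), g(1), … for moves {3, 7, 8}:
g(0) = mex{} = 0
g(1) = mex{} = 0
g(2) = mex{} = 0
g(3) = mex{0} = 1
g(4) = mex{0} = 1
g(5) = mex{0} = 1
g(6) = mex{1} = 0
g(7) = mex{0,1} = 2
g(8) = mex{0,1} = 2
g(9) = mex{0} = 1
g(10) = mex{0,1,2} = 3
g(11) = mex{1,2} = 0
g(12) = mex{1} = 0
g(13) = mex{0,1,3} = 2
So g(13) = 2.

2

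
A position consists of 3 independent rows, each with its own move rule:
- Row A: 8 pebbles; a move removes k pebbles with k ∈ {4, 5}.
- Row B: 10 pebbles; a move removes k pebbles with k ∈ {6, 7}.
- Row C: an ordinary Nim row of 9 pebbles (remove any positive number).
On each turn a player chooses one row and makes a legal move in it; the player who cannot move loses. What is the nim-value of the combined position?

For row A, compute g(0), g(1), … with moves {4, 5}:
g(0) = mex{} = 0
g(1) = mex{} = 0
g(2) = mex{} = 0
g(3) = mex{} = 0
g(4) = mex{0} = 1
g(5) = mex{0} = 1
g(6) = mex{0} = 1
g(7) = mex{0} = 1
g(8) = mex{0,1} = 2
So g(8) = 2.
Build the Grundy sequence for row B with g(k) = mex{g(k−s) : s ∈ {6, 7}, s ≤ k}:
k:     0  1  2  3  4  5  6  7  8  9 10
g(k):  0  0  0  0  0  0  1  1  1  1  1
So g(10) = 1.
Row C is a plain Nim row of size 9, so its Grundy value is 9.
The value of a disjunctive sum is the nim-sum of the parts.
Combined value = 2 ⊕ 1 ⊕ 9 = 10.

10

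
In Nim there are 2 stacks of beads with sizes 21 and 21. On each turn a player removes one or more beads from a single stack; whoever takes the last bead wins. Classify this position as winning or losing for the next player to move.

Losing position

Write each in binary and XOR column by column:
  10101  (21)
  10101  (21)
  -----
  00000  (0)
The nim-sum is 0, so this is a P-position: the player to move is in a losing position under optimal play.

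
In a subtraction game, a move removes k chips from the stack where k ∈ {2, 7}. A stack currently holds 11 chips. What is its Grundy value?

Compute g(0), g(1), … for moves {2, 7}:
g(0) = mex{} = 0
g(1) = mex{} = 0
g(2) = mex{0} = 1
g(3) = mex{0} = 1
g(4) = mex{1} = 0
g(5) = mex{1} = 0
g(6) = mex{0} = 1
g(7) = mex{0} = 1
g(8) = mex{0,1} = 2
g(9) = mex{1} = 0
g(10) = mex{1,2} = 0
g(11) = mex{0} = 1
So g(11) = 1.

1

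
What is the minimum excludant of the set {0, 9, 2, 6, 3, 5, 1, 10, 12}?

4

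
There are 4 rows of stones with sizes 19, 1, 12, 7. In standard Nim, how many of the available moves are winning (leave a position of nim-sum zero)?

1

Compute the nim-sum pairwise:
19 XOR 1 = 18
18 XOR 12 = 30
30 XOR 7 = 25
The overall nim-sum is X = 25. A row of size p has a winning move iff p XOR X < p (reduce it to p XOR X).
  19: 19 XOR 25 = 10 < 19 — winning move (to 10).
  1: 1 XOR 25 = 24 ≥ 1 — no move.
  12: 12 XOR 25 = 21 ≥ 12 — no move.
  7: 7 XOR 25 = 30 ≥ 7 — no move.
That gives 1 winning move.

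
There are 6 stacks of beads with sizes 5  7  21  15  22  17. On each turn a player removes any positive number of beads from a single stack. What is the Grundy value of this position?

Nim-sum: 5 ⊕ 7 ⊕ 21 ⊕ 15 ⊕ 22 ⊕ 17 = 31.

31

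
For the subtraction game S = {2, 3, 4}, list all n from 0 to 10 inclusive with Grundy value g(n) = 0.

Build the Grundy sequence with g(k) = mex{g(k−s) : s ∈ {2, 3, 4}, s ≤ k}:
k:     0  1  2  3  4  5  6  7  8  9 10
g(k):  0  0  1  1  2  2  0  0  1  1  2
The P-positions (g = 0) in 0..10 are 0, 1, 6, 7.

0, 1, 6, 7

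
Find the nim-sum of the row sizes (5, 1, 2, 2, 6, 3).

1

In binary:
  101  (5)
  001  (1)
  010  (2)
  010  (2)
  110  (6)
  011  (3)
  ---
  001  (1)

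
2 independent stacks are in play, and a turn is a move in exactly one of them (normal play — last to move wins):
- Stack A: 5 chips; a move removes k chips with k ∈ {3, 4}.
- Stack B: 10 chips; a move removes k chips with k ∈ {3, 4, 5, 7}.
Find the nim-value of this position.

For stack A, compute g(0), g(1), … with moves {3, 4}:
k:     0  1  2  3  4  5
g(k):  0  0  0  1  1  1
So g(5) = 1.
Grundy values for stack B (subtraction set {3, 4, 5, 7}):
g(0) = mex{} = 0
g(1) = mex{} = 0
g(2) = mex{} = 0
g(3) = mex{0} = 1
g(4) = mex{0} = 1
g(5) = mex{0} = 1
g(6) = mex{0,1} = 2
g(7) = mex{0,1} = 2
g(8) = mex{0,1} = 2
g(9) = mex{0,1,2} = 3
g(10) = mex{1,2} = 0
So g(10) = 0.
By the Sprague-Grundy theorem, the Grundy value of a sum of independent games is the XOR of the component values.
Combined value = 1 XOR 0 = 1.

1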